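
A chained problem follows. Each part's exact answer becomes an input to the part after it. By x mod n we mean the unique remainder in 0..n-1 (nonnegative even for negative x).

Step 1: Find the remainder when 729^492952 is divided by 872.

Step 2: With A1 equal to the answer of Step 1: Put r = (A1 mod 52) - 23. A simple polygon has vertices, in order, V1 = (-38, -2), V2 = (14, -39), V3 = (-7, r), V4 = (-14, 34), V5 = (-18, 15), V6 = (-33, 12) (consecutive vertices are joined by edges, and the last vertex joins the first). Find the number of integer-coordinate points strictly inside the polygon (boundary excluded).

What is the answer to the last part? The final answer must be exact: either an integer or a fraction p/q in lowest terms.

787

Step 1: squarings mod 872: 729^1=729, 729^2=393, 729^4=105, 729^8=561, 729^16=801, 729^32=681, 729^64=729, 729^128=393, 729^256=105, 729^512=561, 729^1024=801, 729^2048=681, 729^4096=729, 729^8192=393, 729^16384=105, 729^32768=561, 729^65536=801, 729^131072=681, 729^262144=729; 729^492952 = 729^8 * 729^16 * 729^128 * 729^256 * 729^1024 * 729^32768 * 729^65536 * 729^131072 * 729^262144 = 105 (mod 872); answer 105
Step 2: A1 = 105; r = -22; cross terms: (-38*-39 - 14*-2)=1510, (14*-22 - -7*-39)=-581, (-7*34 - -14*-22)=-546, (-14*15 - -18*34)=402, (-18*12 - -33*15)=279, (-33*-2 - -38*12)=522; twice the area = |1586| = 1586; area = 793; boundary points = 1 + 1 + 7 + 1 + 3 + 1 = 14; strictly interior points = area - boundary/2 + 1 = 787; answer 787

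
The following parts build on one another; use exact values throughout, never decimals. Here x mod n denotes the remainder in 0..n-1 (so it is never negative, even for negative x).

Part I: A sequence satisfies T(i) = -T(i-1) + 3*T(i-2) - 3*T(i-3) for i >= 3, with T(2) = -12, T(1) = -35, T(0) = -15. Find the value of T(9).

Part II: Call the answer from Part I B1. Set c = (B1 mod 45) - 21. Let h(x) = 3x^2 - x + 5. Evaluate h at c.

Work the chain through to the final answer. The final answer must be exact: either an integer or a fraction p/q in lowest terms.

Part I: T(3) = -1*(-12) + 3*(-35) - 3*(-15) = -48; iterating: T(3)=-48, T(4)=117, T(5)=-225, T(6)=720, T(7)=-1746, T(8)=4581, T(9)=-11979; answer -11979
Part II: B1 = -11979; c = 15; 3*(15)^2 - 1*(15)^1 + 5 = (675) + (-15) + (5) = 665; answer 665

665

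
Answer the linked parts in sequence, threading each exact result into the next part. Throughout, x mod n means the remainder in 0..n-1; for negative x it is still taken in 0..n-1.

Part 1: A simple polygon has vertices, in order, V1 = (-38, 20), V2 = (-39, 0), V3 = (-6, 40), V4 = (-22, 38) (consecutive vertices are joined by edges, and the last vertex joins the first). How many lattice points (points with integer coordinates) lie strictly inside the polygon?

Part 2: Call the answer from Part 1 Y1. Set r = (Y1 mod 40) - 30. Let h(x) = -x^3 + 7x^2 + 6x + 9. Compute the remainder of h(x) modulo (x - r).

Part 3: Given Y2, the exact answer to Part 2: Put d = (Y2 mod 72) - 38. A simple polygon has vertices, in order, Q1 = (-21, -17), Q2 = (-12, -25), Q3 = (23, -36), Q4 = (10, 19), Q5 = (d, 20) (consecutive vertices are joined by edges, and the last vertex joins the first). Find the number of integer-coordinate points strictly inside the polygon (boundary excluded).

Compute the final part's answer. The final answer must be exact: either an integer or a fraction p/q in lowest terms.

Part 1: cross terms: (-38*0 - -39*20)=780, (-39*40 - -6*0)=-1560, (-6*38 - -22*40)=652, (-22*20 - -38*38)=1004; twice the area = |876| = 876; area = 438; boundary points = 1 + 1 + 2 + 2 = 6; strictly interior points = area - boundary/2 + 1 = 436; answer 436
Part 2: Y1 = 436; r = 6; remainder = value at the root: -1*(6)^3 + 7*(6)^2 + 6*(6)^1 + 9 = (-216) + (252) + (36) + (9) = 81; answer 81
Part 3: Y2 = 81; d = -29; cross terms: (-21*-25 - -12*-17)=321, (-12*-36 - 23*-25)=1007, (23*19 - 10*-36)=797, (10*20 - -29*19)=751, (-29*-17 - -21*20)=913; twice the area = |3789| = 3789; area = 3789/2; boundary points = 1 + 1 + 1 + 1 + 1 = 5; strictly interior points = area - boundary/2 + 1 = 1893; answer 1893

1893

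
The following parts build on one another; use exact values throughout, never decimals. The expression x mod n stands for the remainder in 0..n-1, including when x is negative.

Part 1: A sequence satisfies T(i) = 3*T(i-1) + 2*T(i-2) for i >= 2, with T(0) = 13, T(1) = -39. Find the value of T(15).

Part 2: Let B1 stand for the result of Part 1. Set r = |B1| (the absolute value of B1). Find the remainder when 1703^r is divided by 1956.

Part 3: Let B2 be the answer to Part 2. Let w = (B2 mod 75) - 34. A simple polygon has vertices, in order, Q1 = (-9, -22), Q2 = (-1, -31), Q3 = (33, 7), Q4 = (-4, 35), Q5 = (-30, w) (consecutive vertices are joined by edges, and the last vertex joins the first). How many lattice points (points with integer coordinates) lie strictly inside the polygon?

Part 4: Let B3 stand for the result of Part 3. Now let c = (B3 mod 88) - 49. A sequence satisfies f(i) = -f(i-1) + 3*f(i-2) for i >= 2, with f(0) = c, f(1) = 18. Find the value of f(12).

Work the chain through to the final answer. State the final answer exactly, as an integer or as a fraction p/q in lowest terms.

Part 1: T(2) = 3*(-39) + 2*(13) = -91; iterating: T(2)=-91, T(3)=-351, T(4)=-1235, T(5)=-4407, T(6)=-15691, T(7)=-55887, T(8)=-199043, T(9)=-708903, T(10)=-2524795, T(11)=-8992191, T(12)=-32026163, T(13)=-114062871, T(14)=-406240939, T(15)=-1446848559; answer -1446848559
Part 2: B1 = -1446848559; r = 1446848559; squarings mod 1956: 1703^1=1703, 1703^2=1417, 1703^4=1033, 1703^8=1069, 1703^16=457, 1703^32=1513, 1703^64=649, 1703^128=661, 1703^256=733, 1703^512=1345, 1703^1024=1681, 1703^2048=1297, 1703^4096=49, 1703^8192=445, 1703^16384=469, 1703^32768=889, 1703^65536=97, 1703^131072=1585, 1703^262144=721, 1703^524288=1501, 1703^1048576=1645, 1703^2097152=877, 1703^4194304=421, 1703^8388608=1201, 1703^16777216=829, 1703^33554432=685, 1703^67108864=1741, 1703^134217728=1237, 1703^268435456=577, 1703^536870912=409, 1703^1073741824=1021; 1703^1446848559 = 1703^1 * 1703^2 * 1703^4 * 1703^8 * 1703^32 * 1703^2048 * 1703^8192 * 1703^65536 * 1703^262144 * 1703^524288 * 1703^1048576 * 1703^2097152 * 1703^33554432 * 1703^67108864 * 1703^268435456 * 1703^1073741824 = 599 (mod 1956); answer 599
Part 3: B2 = 599; w = 40; cross terms: (-9*-31 - -1*-22)=257, (-1*7 - 33*-31)=1016, (33*35 - -4*7)=1183, (-4*40 - -30*35)=890, (-30*-22 - -9*40)=1020; twice the area = |4366| = 4366; area = 2183; boundary points = 1 + 2 + 1 + 1 + 1 = 6; strictly interior points = area - boundary/2 + 1 = 2181; answer 2181
Part 4: B3 = 2181; c = 20; f(2) = -1*(18) + 3*(20) = 42; iterating: f(2)=42, f(3)=12, f(4)=114, f(5)=-78, f(6)=420, f(7)=-654, f(8)=1914, f(9)=-3876, f(10)=9618, f(11)=-21246, f(12)=50100; answer 50100

50100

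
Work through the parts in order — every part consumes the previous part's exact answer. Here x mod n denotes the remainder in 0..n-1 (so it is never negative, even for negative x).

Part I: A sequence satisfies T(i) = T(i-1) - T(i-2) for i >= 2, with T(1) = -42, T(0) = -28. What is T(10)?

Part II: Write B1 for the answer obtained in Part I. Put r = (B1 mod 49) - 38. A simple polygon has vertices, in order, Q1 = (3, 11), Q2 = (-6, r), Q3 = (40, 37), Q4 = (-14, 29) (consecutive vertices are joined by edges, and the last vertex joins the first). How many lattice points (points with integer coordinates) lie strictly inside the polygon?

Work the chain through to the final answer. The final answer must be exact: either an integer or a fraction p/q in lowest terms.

Part I: T(2) = 1*(-42) - 1*(-28) = -14; iterating: T(2)=-14, T(3)=28, T(4)=42, T(5)=14, T(6)=-28, T(7)=-42, T(8)=-14, T(9)=28, T(10)=42; answer 42
Part II: B1 = 42; r = 4; cross terms: (3*4 - -6*11)=78, (-6*37 - 40*4)=-382, (40*29 - -14*37)=1678, (-14*11 - 3*29)=-241; twice the area = |1133| = 1133; area = 1133/2; boundary points = 1 + 1 + 2 + 1 = 5; strictly interior points = area - boundary/2 + 1 = 565; answer 565

565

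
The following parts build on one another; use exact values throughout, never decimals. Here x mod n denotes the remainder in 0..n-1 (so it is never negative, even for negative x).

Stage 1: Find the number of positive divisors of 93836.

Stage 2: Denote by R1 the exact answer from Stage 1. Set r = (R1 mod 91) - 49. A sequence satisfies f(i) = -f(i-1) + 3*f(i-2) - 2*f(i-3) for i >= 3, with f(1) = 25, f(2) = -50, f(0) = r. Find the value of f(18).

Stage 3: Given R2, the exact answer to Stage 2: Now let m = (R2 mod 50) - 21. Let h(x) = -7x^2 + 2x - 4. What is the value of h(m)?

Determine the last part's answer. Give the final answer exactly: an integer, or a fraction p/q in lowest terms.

Stage 1: 93836 = 2^2 * 23459; number of divisors = (2+1) * (1+1) = 6; answer 6
Stage 2: R1 = 6; r = -43; f(3) = -1*(-50) + 3*(25) - 2*(-43) = 211; iterating: f(3)=211, f(4)=-411, f(5)=1144, f(6)=-2799, f(7)=7053, f(8)=-17738, f(9)=44495, f(10)=-111815, f(11)=280776, f(12)=-705211, f(13)=1771169, f(14)=-4448354, f(15)=11172283, f(16)=-28059683, f(17)=70473240, f(18)=-176996855; answer -176996855
Stage 3: R2 = -176996855; m = 24; -7*(24)^2 + 2*(24)^1 - 4 = (-4032) + (48) + (-4) = -3988; answer -3988

-3988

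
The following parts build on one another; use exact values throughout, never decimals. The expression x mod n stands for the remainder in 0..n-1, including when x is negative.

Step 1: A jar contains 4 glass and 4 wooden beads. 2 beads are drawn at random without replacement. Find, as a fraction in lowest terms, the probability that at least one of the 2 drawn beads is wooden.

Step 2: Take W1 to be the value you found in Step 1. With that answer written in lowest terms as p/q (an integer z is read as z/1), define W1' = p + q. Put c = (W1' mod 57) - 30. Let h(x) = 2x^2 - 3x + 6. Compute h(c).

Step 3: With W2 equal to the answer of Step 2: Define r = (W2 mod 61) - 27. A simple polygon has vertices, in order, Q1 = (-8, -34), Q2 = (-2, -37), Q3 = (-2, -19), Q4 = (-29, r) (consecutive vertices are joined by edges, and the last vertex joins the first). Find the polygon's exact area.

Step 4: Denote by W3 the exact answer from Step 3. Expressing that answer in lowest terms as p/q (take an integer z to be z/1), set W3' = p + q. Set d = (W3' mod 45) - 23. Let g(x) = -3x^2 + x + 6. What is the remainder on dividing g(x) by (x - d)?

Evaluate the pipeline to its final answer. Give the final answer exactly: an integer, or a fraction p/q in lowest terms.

Step 1: total draws C(8,2) = 28; complement C(4,2) = 6; favorable 28 - 6 = 22; P = 11/14; answer 11/14
Step 2: W1 = 11/14; threaded value p + q = 25; c = -5; 2*(-5)^2 - 3*(-5)^1 + 6 = (50) + (15) + (6) = 71; answer 71
Step 3: W2 = 71; r = -17; cross terms: (-8*-37 - -2*-34)=228, (-2*-19 - -2*-37)=-36, (-2*-17 - -29*-19)=-517, (-29*-34 - -8*-17)=850; twice the area = |525| = 525; area = 525/2; answer 525/2
Step 4: W3 = 525/2; threaded value p + q = 527; d = 9; remainder = value at the root: -3*(9)^2 + 1*(9)^1 + 6 = (-243) + (9) + (6) = -228; answer -228

-228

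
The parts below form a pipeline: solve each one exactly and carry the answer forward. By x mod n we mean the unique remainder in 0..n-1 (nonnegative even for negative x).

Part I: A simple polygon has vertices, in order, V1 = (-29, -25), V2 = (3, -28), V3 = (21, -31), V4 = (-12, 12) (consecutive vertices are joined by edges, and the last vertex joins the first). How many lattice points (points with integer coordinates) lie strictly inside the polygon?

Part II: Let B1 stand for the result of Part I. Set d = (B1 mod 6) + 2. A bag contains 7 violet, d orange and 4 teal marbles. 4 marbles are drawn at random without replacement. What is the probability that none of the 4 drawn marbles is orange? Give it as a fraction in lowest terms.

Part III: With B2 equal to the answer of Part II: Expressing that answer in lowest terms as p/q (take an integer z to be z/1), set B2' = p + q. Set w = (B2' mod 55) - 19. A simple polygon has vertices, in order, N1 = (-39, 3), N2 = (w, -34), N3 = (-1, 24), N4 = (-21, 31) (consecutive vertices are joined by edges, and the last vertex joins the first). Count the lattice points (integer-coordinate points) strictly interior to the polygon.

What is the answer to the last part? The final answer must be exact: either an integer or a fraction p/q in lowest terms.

Part I: cross terms: (-29*-28 - 3*-25)=887, (3*-31 - 21*-28)=495, (21*12 - -12*-31)=-120, (-12*-25 - -29*12)=648; twice the area = |1910| = 1910; area = 955; boundary points = 1 + 3 + 1 + 1 = 6; strictly interior points = area - boundary/2 + 1 = 953; answer 953
Part II: B1 = 953; d = 7; total draws C(18,4) = 3060; favorable C(11,4) = 330; P = 11/102; answer 11/102
Part III: B2 = 11/102; threaded value p + q = 113; w = -16; cross terms: (-39*-34 - -16*3)=1374, (-16*24 - -1*-34)=-418, (-1*31 - -21*24)=473, (-21*3 - -39*31)=1146; twice the area = |2575| = 2575; area = 2575/2; boundary points = 1 + 1 + 1 + 2 = 5; strictly interior points = area - boundary/2 + 1 = 1286; answer 1286

1286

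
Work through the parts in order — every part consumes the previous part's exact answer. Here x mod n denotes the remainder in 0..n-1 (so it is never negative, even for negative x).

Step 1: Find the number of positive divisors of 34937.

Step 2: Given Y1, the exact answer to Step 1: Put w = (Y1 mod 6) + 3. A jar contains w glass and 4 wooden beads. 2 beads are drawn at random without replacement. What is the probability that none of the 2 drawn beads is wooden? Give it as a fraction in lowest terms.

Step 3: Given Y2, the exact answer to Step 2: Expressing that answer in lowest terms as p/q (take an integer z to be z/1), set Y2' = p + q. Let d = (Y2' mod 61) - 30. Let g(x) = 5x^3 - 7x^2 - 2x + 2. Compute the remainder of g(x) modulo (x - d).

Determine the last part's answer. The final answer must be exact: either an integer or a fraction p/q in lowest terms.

Step 1: 34937 = 7^2 * 23 * 31; number of divisors = (2+1) * (1+1) * (1+1) = 12; answer 12
Step 2: Y1 = 12; w = 3; total draws C(7,2) = 21; favorable C(3,2) = 3; P = 1/7; answer 1/7
Step 3: Y2 = 1/7; threaded value p + q = 8; d = -22; remainder = value at the root: 5*(-22)^3 - 7*(-22)^2 - 2*(-22)^1 + 2 = (-53240) + (-3388) + (44) + (2) = -56582; answer -56582

-56582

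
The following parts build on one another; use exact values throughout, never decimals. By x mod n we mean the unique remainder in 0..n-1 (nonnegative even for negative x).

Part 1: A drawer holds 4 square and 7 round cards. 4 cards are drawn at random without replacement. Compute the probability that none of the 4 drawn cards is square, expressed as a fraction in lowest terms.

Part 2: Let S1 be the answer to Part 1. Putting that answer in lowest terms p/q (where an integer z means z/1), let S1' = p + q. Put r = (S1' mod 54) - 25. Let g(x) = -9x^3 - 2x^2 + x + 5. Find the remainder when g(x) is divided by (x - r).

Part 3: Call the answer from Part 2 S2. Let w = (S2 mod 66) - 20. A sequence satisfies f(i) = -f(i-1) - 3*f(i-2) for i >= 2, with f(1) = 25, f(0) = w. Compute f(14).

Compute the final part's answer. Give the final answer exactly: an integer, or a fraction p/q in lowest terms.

Part 1: total draws C(11,4) = 330; favorable C(7,4) = 35; P = 7/66; answer 7/66
Part 2: S1 = 7/66; threaded value p + q = 73; r = -6; remainder = value at the root: -9*(-6)^3 - 2*(-6)^2 + 1*(-6)^1 + 5 = (1944) + (-72) + (-6) + (5) = 1871; answer 1871
Part 3: S2 = 1871; w = 3; f(2) = -1*(25) - 3*(3) = -34; iterating: f(2)=-34, f(3)=-41, f(4)=143, f(5)=-20, f(6)=-409, f(7)=469, f(8)=758, f(9)=-2165, f(10)=-109, f(11)=6604, f(12)=-6277, f(13)=-13535, f(14)=32366; answer 32366

32366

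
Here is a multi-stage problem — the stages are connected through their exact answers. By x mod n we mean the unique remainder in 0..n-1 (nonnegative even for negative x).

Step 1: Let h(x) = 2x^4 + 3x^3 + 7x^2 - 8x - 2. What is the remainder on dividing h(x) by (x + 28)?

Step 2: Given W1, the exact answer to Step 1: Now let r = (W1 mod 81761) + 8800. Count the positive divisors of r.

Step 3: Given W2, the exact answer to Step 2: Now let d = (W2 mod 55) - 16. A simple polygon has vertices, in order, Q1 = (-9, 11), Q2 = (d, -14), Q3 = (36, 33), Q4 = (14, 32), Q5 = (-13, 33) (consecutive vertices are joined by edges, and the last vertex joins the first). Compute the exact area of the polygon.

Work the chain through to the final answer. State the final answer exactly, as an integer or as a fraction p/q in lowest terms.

Step 1: remainder = value at the root: 2*(-28)^4 + 3*(-28)^3 + 7*(-28)^2 - 8*(-28)^1 - 2 = (1229312) + (-65856) + (5488) + (224) + (-2) = 1169166; answer 1169166
Step 2: W1 = 1169166; r = 33312; 33312 = 2^5 * 3 * 347; number of divisors = (5+1) * (1+1) * (1+1) = 24; answer 24
Step 3: W2 = 24; d = 8; cross terms: (-9*-14 - 8*11)=38, (8*33 - 36*-14)=768, (36*32 - 14*33)=690, (14*33 - -13*32)=878, (-13*11 - -9*33)=154; twice the area = |2528| = 2528; area = 1264; answer 1264

1264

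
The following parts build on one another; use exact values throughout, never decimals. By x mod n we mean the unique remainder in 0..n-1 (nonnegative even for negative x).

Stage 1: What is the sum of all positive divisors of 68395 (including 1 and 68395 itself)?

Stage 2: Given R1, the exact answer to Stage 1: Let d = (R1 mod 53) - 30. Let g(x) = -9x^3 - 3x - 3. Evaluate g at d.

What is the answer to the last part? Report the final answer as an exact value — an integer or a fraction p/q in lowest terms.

-1965

Stage 1: 68395 = 5 * 13679; sigma = (1 + 5) * (1 + 13679) = 6 * 13680 = 82080; answer 82080
Stage 2: R1 = 82080; d = 6; -9*(6)^3 - 3*(6)^1 - 3 = (-1944) + (-18) + (-3) = -1965; answer -1965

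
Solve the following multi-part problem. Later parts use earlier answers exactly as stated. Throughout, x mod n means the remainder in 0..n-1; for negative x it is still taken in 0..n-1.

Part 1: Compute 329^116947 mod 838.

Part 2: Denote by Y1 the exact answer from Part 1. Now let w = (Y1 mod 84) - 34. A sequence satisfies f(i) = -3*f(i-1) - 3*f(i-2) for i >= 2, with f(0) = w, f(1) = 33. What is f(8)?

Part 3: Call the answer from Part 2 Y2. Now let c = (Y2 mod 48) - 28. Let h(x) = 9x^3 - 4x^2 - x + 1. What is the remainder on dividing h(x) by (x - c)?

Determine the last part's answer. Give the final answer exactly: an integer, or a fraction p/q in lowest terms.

-97745

Part 1: squarings mod 838: 329^1=329, 329^2=139, 329^4=47, 329^8=533, 329^16=7, 329^32=49, 329^64=725, 329^128=199, 329^256=215, 329^512=135, 329^1024=627, 329^2048=107, 329^4096=555, 329^8192=479, 329^16384=667, 329^32768=749, 329^65536=379; 329^116947 = 329^1 * 329^2 * 329^16 * 329^64 * 329^128 * 329^2048 * 329^16384 * 329^32768 * 329^65536 = 139 (mod 838); answer 139
Part 2: Y1 = 139; w = 21; f(2) = -3*(33) - 3*(21) = -162; iterating: f(2)=-162, f(3)=387, f(4)=-675, f(5)=864, f(6)=-567, f(7)=-891, f(8)=4374; answer 4374
Part 3: Y2 = 4374; c = -22; remainder = value at the root: 9*(-22)^3 - 4*(-22)^2 - 1*(-22)^1 + 1 = (-95832) + (-1936) + (22) + (1) = -97745; answer -97745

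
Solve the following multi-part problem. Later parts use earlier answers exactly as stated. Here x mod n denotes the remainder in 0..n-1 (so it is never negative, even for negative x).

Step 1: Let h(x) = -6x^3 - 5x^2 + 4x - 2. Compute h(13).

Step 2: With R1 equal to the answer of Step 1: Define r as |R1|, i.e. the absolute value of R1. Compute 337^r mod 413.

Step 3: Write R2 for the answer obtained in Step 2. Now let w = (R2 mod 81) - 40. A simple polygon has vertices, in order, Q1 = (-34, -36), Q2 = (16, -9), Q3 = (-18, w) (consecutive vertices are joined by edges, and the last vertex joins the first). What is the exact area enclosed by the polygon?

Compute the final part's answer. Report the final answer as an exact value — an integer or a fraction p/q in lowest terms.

809

Step 1: -6*(13)^3 - 5*(13)^2 + 4*(13)^1 - 2 = (-13182) + (-845) + (52) + (-2) = -13977; answer -13977
Step 2: R1 = -13977; r = 13977; squarings mod 413: 337^1=337, 337^2=407, 337^4=36, 337^8=57, 337^16=358, 337^32=134, 337^64=197, 337^128=400, 337^256=169, 337^512=64, 337^1024=379, 337^2048=330, 337^4096=281, 337^8192=78; 337^13977 = 337^1 * 337^8 * 337^16 * 337^128 * 337^512 * 337^1024 * 337^4096 * 337^8192 = 288 (mod 413); answer 288
Step 3: R2 = 288; w = 5; cross terms: (-34*-9 - 16*-36)=882, (16*5 - -18*-9)=-82, (-18*-36 - -34*5)=818; twice the area = |1618| = 1618; area = 809; answer 809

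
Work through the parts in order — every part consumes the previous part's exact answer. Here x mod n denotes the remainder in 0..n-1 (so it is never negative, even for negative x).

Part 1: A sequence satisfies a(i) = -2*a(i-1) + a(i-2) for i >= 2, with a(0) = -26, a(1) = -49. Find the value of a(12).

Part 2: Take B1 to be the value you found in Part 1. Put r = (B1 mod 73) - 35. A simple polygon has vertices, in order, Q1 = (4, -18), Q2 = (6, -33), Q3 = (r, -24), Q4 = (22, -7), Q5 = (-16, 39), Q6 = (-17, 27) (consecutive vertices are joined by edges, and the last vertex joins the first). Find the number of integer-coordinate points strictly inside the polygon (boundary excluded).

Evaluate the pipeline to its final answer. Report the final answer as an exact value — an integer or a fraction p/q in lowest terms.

821

Part 1: a(2) = -2*(-49) + 1*(-26) = 72; iterating: a(2)=72, a(3)=-193, a(4)=458, a(5)=-1109, a(6)=2676, a(7)=-6461, a(8)=15598, a(9)=-37657, a(10)=90912, a(11)=-219481, a(12)=529874; answer 529874
Part 2: B1 = 529874; r = 5; cross terms: (4*-33 - 6*-18)=-24, (6*-24 - 5*-33)=21, (5*-7 - 22*-24)=493, (22*39 - -16*-7)=746, (-16*27 - -17*39)=231, (-17*-18 - 4*27)=198; twice the area = |1665| = 1665; area = 1665/2; boundary points = 1 + 1 + 17 + 2 + 1 + 3 = 25; strictly interior points = area - boundary/2 + 1 = 821; answer 821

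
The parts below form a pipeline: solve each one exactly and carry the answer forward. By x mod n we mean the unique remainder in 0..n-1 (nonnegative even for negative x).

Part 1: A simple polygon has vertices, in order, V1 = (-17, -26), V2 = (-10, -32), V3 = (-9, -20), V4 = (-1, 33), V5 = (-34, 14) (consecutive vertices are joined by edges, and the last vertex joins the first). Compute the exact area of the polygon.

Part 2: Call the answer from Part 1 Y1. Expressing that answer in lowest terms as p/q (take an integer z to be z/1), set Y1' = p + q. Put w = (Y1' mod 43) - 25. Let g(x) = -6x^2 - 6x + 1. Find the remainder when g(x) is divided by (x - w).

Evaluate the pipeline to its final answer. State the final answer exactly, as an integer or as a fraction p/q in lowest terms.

Part 1: cross terms: (-17*-32 - -10*-26)=284, (-10*-20 - -9*-32)=-88, (-9*33 - -1*-20)=-317, (-1*14 - -34*33)=1108, (-34*-26 - -17*14)=1122; twice the area = |2109| = 2109; area = 2109/2; answer 2109/2
Part 2: Y1 = 2109/2; threaded value p + q = 2111; w = -21; remainder = value at the root: -6*(-21)^2 - 6*(-21)^1 + 1 = (-2646) + (126) + (1) = -2519; answer -2519

-2519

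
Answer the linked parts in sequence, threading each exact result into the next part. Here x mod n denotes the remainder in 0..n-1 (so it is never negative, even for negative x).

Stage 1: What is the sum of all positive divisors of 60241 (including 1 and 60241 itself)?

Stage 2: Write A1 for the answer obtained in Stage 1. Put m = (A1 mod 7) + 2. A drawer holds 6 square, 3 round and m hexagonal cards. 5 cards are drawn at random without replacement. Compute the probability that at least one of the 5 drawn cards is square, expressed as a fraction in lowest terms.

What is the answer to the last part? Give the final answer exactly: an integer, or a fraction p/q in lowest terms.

Stage 1: 60241 = 107 * 563; sigma = (1 + 107) * (1 + 563) = 108 * 564 = 60912; answer 60912
Stage 2: A1 = 60912; m = 7; total draws C(16,5) = 4368; complement C(10,5) = 252; favorable 4368 - 252 = 4116; P = 49/52; answer 49/52

49/52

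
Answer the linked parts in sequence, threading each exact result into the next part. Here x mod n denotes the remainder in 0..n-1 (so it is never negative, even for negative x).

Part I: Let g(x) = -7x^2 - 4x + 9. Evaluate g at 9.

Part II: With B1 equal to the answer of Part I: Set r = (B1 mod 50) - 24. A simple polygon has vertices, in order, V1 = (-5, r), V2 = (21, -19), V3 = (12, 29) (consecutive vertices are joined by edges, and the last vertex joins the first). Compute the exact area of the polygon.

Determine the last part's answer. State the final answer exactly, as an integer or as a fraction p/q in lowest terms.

Part I: -7*(9)^2 - 4*(9)^1 + 9 = (-567) + (-36) + (9) = -594; answer -594
Part II: B1 = -594; r = -18; cross terms: (-5*-19 - 21*-18)=473, (21*29 - 12*-19)=837, (12*-18 - -5*29)=-71; twice the area = |1239| = 1239; area = 1239/2; answer 1239/2

1239/2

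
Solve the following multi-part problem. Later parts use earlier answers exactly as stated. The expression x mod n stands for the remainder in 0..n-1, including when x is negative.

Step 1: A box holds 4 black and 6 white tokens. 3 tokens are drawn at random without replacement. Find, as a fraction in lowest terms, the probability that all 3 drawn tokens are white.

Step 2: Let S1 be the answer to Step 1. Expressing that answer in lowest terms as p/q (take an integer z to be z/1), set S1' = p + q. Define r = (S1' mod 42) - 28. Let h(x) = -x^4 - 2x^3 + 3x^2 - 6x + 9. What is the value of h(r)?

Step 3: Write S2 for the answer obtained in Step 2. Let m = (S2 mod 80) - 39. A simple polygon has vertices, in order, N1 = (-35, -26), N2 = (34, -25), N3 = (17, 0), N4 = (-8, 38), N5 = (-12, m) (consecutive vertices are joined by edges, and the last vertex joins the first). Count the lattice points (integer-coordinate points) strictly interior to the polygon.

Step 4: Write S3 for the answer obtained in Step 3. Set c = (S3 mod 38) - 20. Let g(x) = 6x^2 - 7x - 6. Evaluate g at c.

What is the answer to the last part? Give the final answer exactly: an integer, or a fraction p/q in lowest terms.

Step 1: total draws C(10,3) = 120; favorable C(6,3) = 20; P = 1/6; answer 1/6
Step 2: S1 = 1/6; threaded value p + q = 7; r = -21; -1*(-21)^4 - 2*(-21)^3 + 3*(-21)^2 - 6*(-21)^1 + 9 = (-194481) + (18522) + (1323) + (126) + (9) = -174501; answer -174501
Step 3: S2 = -174501; m = 20; cross terms: (-35*-25 - 34*-26)=1759, (34*0 - 17*-25)=425, (17*38 - -8*0)=646, (-8*20 - -12*38)=296, (-12*-26 - -35*20)=1012; twice the area = |4138| = 4138; area = 2069; boundary points = 1 + 1 + 1 + 2 + 23 = 28; strictly interior points = area - boundary/2 + 1 = 2056; answer 2056
Step 4: S3 = 2056; c = -16; 6*(-16)^2 - 7*(-16)^1 - 6 = (1536) + (112) + (-6) = 1642; answer 1642

1642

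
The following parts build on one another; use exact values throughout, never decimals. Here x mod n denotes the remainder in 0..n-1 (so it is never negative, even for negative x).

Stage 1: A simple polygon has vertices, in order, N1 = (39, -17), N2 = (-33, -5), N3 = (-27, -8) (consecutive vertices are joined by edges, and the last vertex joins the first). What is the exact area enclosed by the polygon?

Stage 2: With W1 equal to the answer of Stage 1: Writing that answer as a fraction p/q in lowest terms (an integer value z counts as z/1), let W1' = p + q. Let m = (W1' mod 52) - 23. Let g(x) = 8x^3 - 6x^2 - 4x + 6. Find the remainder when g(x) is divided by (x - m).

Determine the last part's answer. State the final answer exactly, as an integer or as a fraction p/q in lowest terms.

-74

Stage 1: cross terms: (39*-5 - -33*-17)=-756, (-33*-8 - -27*-5)=129, (-27*-17 - 39*-8)=771; twice the area = |144| = 144; area = 72; answer 72
Stage 2: W1 = 72; threaded value p + q = 73; m = -2; remainder = value at the root: 8*(-2)^3 - 6*(-2)^2 - 4*(-2)^1 + 6 = (-64) + (-24) + (8) + (6) = -74; answer -74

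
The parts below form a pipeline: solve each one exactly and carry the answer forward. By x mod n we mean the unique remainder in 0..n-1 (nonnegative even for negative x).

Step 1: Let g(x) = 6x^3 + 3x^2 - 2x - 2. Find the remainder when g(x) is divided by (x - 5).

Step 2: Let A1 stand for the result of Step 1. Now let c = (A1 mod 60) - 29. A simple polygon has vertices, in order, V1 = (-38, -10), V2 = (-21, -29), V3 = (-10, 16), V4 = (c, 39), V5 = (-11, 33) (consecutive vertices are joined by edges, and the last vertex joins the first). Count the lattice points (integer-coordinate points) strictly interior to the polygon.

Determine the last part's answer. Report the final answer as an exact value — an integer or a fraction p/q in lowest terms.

Step 1: remainder = value at the root: 6*(5)^3 + 3*(5)^2 - 2*(5)^1 - 2 = (750) + (75) + (-10) + (-2) = 813; answer 813
Step 2: A1 = 813; c = 4; cross terms: (-38*-29 - -21*-10)=892, (-21*16 - -10*-29)=-626, (-10*39 - 4*16)=-454, (4*33 - -11*39)=561, (-11*-10 - -38*33)=1364; twice the area = |1737| = 1737; area = 1737/2; boundary points = 1 + 1 + 1 + 3 + 1 = 7; strictly interior points = area - boundary/2 + 1 = 866; answer 866

866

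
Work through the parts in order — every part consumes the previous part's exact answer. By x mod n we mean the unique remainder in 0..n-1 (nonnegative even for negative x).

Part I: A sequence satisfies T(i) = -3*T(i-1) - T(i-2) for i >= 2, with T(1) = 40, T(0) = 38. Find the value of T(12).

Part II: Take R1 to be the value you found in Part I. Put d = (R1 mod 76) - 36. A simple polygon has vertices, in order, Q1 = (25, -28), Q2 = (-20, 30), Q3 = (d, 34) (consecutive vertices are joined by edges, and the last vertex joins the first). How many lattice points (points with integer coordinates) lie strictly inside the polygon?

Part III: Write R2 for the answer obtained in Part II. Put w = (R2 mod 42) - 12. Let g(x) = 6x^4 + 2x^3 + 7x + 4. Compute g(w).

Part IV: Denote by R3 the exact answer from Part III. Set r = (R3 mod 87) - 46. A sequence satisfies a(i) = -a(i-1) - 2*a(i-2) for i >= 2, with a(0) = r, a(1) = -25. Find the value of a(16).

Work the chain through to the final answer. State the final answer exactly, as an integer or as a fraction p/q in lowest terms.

-5685

Part I: T(2) = -3*(40) - 1*(38) = -158; iterating: T(2)=-158, T(3)=434, T(4)=-1144, T(5)=2998, T(6)=-7850, T(7)=20552, T(8)=-53806, T(9)=140866, T(10)=-368792, T(11)=965510, T(12)=-2527738; answer -2527738
Part II: R1 = -2527738; d = -14; cross terms: (25*30 - -20*-28)=190, (-20*34 - -14*30)=-260, (-14*-28 - 25*34)=-458; twice the area = |-528| = 528; area = 264; boundary points = 1 + 2 + 1 = 4; strictly interior points = area - boundary/2 + 1 = 263; answer 263
Part III: R2 = 263; w = -1; 6*(-1)^4 + 2*(-1)^3 + 7*(-1)^1 + 4 = (6) + (-2) + (-7) + (4) = 1; answer 1
Part IV: R3 = 1; r = -45; a(2) = -1*(-25) - 2*(-45) = 115; iterating: a(2)=115, a(3)=-65, a(4)=-165, a(5)=295, a(6)=35, a(7)=-625, a(8)=555, a(9)=695, a(10)=-1805, a(11)=415, a(12)=3195, a(13)=-4025, a(14)=-2365, a(15)=10415, a(16)=-5685; answer -5685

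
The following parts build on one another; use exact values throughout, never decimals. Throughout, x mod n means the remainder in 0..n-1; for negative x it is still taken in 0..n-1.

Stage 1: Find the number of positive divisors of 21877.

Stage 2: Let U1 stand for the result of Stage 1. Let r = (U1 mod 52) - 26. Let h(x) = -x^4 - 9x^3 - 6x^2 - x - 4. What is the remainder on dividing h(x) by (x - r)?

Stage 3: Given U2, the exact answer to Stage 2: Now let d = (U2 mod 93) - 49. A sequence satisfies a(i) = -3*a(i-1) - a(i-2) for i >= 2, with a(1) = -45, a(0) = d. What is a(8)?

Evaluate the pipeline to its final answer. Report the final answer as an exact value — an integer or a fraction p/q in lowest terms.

44038

Stage 1: 21877 = 131 * 167; number of divisors = (1+1) * (1+1) = 4; answer 4
Stage 2: U1 = 4; r = -22; remainder = value at the root: -1*(-22)^4 - 9*(-22)^3 - 6*(-22)^2 - 1*(-22)^1 - 4 = (-234256) + (95832) + (-2904) + (22) + (-4) = -141310; answer -141310
Stage 3: U2 = -141310; d = 1; a(2) = -3*(-45) - 1*(1) = 134; iterating: a(2)=134, a(3)=-357, a(4)=937, a(5)=-2454, a(6)=6425, a(7)=-16821, a(8)=44038; answer 44038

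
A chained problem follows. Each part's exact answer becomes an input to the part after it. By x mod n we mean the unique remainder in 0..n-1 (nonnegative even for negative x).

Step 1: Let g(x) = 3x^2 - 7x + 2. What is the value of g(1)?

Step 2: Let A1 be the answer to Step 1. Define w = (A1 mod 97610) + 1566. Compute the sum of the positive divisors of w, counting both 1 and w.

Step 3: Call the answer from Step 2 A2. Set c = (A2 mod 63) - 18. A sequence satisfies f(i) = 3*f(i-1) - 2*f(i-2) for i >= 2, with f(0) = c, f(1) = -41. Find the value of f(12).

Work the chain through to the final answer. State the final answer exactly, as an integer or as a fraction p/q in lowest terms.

-241587

Step 1: 3*(1)^2 - 7*(1)^1 + 2 = (3) + (-7) + (2) = -2; answer -2
Step 2: A1 = -2; w = 99174; 99174 = 2 * 3 * 16529; sigma = (1 + 2) * (1 + 3) * (1 + 16529) = 3 * 4 * 16530 = 198360; answer 198360
Step 3: A2 = 198360; c = 18; f(2) = 3*(-41) - 2*(18) = -159; iterating: f(2)=-159, f(3)=-395, f(4)=-867, f(5)=-1811, f(6)=-3699, f(7)=-7475, f(8)=-15027, f(9)=-30131, f(10)=-60339, f(11)=-120755, f(12)=-241587; answer -241587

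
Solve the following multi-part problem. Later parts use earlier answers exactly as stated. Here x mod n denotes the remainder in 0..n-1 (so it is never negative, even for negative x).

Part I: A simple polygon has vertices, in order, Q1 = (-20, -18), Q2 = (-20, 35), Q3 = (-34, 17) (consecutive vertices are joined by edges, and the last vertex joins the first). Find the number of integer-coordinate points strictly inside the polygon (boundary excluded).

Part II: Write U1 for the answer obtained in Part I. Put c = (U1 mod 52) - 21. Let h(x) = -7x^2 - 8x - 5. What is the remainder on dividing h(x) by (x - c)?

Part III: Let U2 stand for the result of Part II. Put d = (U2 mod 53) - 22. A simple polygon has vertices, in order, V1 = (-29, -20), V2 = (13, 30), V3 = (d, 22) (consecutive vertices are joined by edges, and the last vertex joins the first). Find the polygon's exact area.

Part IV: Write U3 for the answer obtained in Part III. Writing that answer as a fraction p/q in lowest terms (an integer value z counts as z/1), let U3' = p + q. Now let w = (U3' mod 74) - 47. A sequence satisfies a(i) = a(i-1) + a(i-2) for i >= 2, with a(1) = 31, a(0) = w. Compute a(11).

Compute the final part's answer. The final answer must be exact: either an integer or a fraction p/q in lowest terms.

Part I: cross terms: (-20*35 - -20*-18)=-1060, (-20*17 - -34*35)=850, (-34*-18 - -20*17)=952; twice the area = |742| = 742; area = 371; boundary points = 53 + 2 + 7 = 62; strictly interior points = area - boundary/2 + 1 = 341; answer 341
Part II: U1 = 341; c = 8; remainder = value at the root: -7*(8)^2 - 8*(8)^1 - 5 = (-448) + (-64) + (-5) = -517; answer -517
Part III: U2 = -517; d = -9; cross terms: (-29*30 - 13*-20)=-610, (13*22 - -9*30)=556, (-9*-20 - -29*22)=818; twice the area = |764| = 764; area = 382; answer 382
Part IV: U3 = 382; threaded value p + q = 383; w = -34; a(2) = 1*(31) + 1*(-34) = -3; iterating: a(2)=-3, a(3)=28, a(4)=25, a(5)=53, a(6)=78, a(7)=131, a(8)=209, a(9)=340, a(10)=549, a(11)=889; answer 889

889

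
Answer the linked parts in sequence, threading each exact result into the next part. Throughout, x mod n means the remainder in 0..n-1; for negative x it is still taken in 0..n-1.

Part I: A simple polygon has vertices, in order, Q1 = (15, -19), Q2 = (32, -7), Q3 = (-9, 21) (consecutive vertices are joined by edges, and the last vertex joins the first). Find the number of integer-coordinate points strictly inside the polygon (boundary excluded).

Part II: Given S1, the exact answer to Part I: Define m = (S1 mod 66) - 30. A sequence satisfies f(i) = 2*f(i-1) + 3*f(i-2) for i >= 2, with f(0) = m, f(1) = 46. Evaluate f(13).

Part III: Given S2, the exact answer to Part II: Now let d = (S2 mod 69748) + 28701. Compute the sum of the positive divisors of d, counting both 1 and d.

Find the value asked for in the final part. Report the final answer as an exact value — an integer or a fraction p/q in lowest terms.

59232

Part I: cross terms: (15*-7 - 32*-19)=503, (32*21 - -9*-7)=609, (-9*-19 - 15*21)=-144; twice the area = |968| = 968; area = 484; boundary points = 1 + 1 + 8 = 10; strictly interior points = area - boundary/2 + 1 = 480; answer 480
Part II: S1 = 480; m = -12; f(2) = 2*(46) + 3*(-12) = 56; iterating: f(2)=56, f(3)=250, f(4)=668, f(5)=2086, f(6)=6176, f(7)=18610, f(8)=55748, f(9)=167326, f(10)=501896, f(11)=1505770, f(12)=4517228, f(13)=13551766; answer 13551766
Part III: S2 = 13551766; d = 49355; 49355 = 5 * 9871; sigma = (1 + 5) * (1 + 9871) = 6 * 9872 = 59232; answer 59232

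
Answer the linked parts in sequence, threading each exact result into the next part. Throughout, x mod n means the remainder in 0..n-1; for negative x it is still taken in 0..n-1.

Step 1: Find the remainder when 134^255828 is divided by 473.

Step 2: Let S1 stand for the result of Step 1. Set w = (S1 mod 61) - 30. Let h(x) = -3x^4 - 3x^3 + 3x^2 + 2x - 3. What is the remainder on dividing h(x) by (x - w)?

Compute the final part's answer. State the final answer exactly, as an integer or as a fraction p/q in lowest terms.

Step 1: squarings mod 473: 134^1=134, 134^2=455, 134^4=324, 134^8=443, 134^16=427, 134^32=224, 134^64=38, 134^128=25, 134^256=152, 134^512=400, 134^1024=126, 134^2048=267, 134^4096=339, 134^8192=455, 134^16384=324, 134^32768=443, 134^65536=427, 134^131072=224; 134^255828 = 134^4 * 134^16 * 134^64 * 134^256 * 134^512 * 134^1024 * 134^8192 * 134^16384 * 134^32768 * 134^65536 * 134^131072 = 102 (mod 473); answer 102
Step 2: S1 = 102; w = 11; remainder = value at the root: -3*(11)^4 - 3*(11)^3 + 3*(11)^2 + 2*(11)^1 - 3 = (-43923) + (-3993) + (363) + (22) + (-3) = -47534; answer -47534

-47534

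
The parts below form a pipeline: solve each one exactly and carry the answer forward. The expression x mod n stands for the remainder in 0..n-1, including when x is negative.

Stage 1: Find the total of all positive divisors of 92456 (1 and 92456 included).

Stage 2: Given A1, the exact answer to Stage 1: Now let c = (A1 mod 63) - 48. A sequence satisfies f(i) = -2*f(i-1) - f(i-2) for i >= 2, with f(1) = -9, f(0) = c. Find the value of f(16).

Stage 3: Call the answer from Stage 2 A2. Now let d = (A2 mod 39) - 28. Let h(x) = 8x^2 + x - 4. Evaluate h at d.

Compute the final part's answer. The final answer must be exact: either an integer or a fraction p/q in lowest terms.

Stage 1: 92456 = 2^3 * 7 * 13 * 127; sigma = (1 + 2 + 4 + 8) * (1 + 7) * (1 + 13) * (1 + 127) = 15 * 8 * 14 * 128 = 215040; answer 215040
Stage 2: A1 = 215040; c = -27; f(2) = -2*(-9) - 1*(-27) = 45; iterating: f(2)=45, f(3)=-81, f(4)=117, f(5)=-153, f(6)=189, f(7)=-225, f(8)=261, f(9)=-297, f(10)=333, f(11)=-369, f(12)=405, f(13)=-441, f(14)=477, f(15)=-513, f(16)=549; answer 549
Stage 3: A2 = 549; d = -25; 8*(-25)^2 + 1*(-25)^1 - 4 = (5000) + (-25) + (-4) = 4971; answer 4971

4971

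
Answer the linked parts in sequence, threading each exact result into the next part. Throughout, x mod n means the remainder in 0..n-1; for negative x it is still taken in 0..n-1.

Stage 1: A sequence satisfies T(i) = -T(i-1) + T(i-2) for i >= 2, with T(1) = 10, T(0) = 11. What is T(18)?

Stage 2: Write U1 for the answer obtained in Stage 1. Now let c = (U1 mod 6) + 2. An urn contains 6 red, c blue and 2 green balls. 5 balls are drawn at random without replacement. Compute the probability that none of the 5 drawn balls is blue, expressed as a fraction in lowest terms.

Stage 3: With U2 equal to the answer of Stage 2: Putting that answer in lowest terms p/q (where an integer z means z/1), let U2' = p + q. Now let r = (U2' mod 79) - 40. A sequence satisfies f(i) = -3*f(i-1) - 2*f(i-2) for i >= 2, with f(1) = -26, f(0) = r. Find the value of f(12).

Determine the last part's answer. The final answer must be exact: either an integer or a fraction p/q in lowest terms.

Stage 1: T(2) = -1*(10) + 1*(11) = 1; iterating: T(2)=1, T(3)=9, T(4)=-8, T(5)=17, T(6)=-25, T(7)=42, T(8)=-67, T(9)=109, T(10)=-176, T(11)=285, T(12)=-461, T(13)=746, T(14)=-1207, T(15)=1953, T(16)=-3160, T(17)=5113, T(18)=-8273; answer -8273
Stage 2: U1 = -8273; c = 3; total draws C(11,5) = 462; favorable C(8,5) = 56; P = 4/33; answer 4/33
Stage 3: U2 = 4/33; threaded value p + q = 37; r = -3; f(2) = -3*(-26) - 2*(-3) = 84; iterating: f(2)=84, f(3)=-200, f(4)=432, f(5)=-896, f(6)=1824, f(7)=-3680, f(8)=7392, f(9)=-14816, f(10)=29664, f(11)=-59360, f(12)=118752; answer 118752

118752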